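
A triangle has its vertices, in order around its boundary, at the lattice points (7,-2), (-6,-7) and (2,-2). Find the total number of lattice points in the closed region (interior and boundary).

17

The shoelace formula gives twice the area as |(7·(-7) − (-6)·(-2)) + ((-6)·(-2) − 2·(-7)) + (2·(-2) − 7·(-2))| = 25, so the area is 25/2.
The number of boundary lattice points is Σ gcd(|Δx|,|Δy|) = gcd(13,5) + gcd(8,5) + gcd(5,0) = 1+1+5 = 7.
Pick's theorem gives I = A − B/2 + 1 = 25/2 − 7/2 + 1 = 10, so the closed region contains I + B = 10 + 7 = 17 lattice points.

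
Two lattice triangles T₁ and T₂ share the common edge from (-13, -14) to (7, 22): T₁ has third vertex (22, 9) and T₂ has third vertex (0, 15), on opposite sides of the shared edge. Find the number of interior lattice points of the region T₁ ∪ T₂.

452

The union is the simple quadrilateral with vertices (-13, -14), (22, 9), (7, 22), (0, 15) in order.
Using the shoelace formula, 2A = |[(-13)·9 − 22·(-14)] + [22·22 − 7·9] + [7·15 − 0·22] + [0·(-14) − (-13)·15]| = 912, so the area is 456.
The number of boundary lattice points is Σ gcd(|Δx|,|Δy|) = gcd(35,23) + gcd(15,13) + gcd(7,7) + gcd(13,29) = 1+1+7+1 = 10.
By Pick's theorem I = A − B/2 + 1 = 456 − 10/2 + 1 = 452.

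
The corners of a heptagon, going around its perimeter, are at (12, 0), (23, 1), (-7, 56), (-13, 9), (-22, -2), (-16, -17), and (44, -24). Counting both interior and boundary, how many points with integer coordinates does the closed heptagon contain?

By the shoelace formula, twice the signed area is |[12·1 − 23·0] + [23·56 − (-7)·1] + [(-7)·9 − (-13)·56] + [(-13)·(-2) − (-22)·9] + [(-22)·(-17) − (-16)·(-2)] + [(-16)·(-24) − 44·(-17)] + [44·0 − 12·(-24)]| = 3958, so the area is 1979.
Along each edge there are gcd(|Δx|,|Δy|)+1 lattice points, so counting each shared vertex once the boundary has gcd(11,1) + gcd(30,55) + gcd(6,47) + gcd(9,11) + gcd(6,15) + gcd(60,7) + gcd(32,24) = 1+5+1+1+3+1+8 = 20.
Pick's theorem gives I = A − B/2 + 1 = 1979 − 20/2 + 1 = 1970, so the closed region contains I + B = 1970 + 20 = 1990 lattice points.

1990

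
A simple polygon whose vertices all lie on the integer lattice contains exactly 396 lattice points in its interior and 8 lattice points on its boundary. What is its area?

Pick's theorem states A = I + B/2 − 1, so A = 396 + 8/2 − 1 = 399.

399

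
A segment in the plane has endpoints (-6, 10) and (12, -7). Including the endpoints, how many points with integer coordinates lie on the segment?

The number of lattice points on a segment between lattice points is gcd(|Δx|,|Δy|) + 1 = gcd(18,17) + 1 = 1 + 1 = 2.

2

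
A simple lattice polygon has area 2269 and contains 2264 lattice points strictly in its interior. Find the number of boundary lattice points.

Pick's theorem gives A = I + B/2 − 1, so B = 2(A − I + 1) = 2(2269 − 2264 + 1) = 12.

12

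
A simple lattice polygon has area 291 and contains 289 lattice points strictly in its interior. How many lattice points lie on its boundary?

6

Pick's theorem gives A = I + B/2 − 1, so B = 2(A − I + 1) = 2(291 − 289 + 1) = 6.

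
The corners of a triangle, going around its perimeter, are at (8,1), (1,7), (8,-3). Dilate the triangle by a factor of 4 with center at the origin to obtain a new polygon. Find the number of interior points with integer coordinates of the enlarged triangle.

By the shoelace formula, twice the signed area is |(8·7 − 1·1) + (1·(-3) − 8·7) + (8·1 − 8·(-3))| = 28, so the area is 14.
The number of boundary lattice points is Σ gcd(|Δx|,|Δy|) = gcd(7,6) + gcd(7,10) + gcd(0,4) = 1+1+4 = 6.
Scaling by 4 multiplies the area by 4² = 16 (so the new area is 224) and multiplies the boundary lattice-point count by 4, giving 24.
By Pick's theorem, the interior count of the dilated polygon is 224 − 24/2 + 1 = 213.

213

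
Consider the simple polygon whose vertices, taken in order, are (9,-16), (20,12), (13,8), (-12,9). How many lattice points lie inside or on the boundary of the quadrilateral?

381

The shoelace formula gives twice the area as |(9·12 − 20·(-16)) + (20·8 − 13·12) + (13·9 − (-12)·8) + ((-12)·(-16) − 9·9)| = 756, so the area is 378.
Summing gcd(|Δx|,|Δy|) over the edges gives the boundary count: gcd(11,28) + gcd(7,4) + gcd(25,1) + gcd(21,25) = 1+1+1+1 = 4.
Pick's theorem gives I = A − B/2 + 1 = 378 − 4/2 + 1 = 377, so the closed region contains I + B = 377 + 4 = 381 lattice points.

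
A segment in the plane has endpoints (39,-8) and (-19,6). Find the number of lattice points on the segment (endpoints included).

The number of lattice points on a segment between lattice points is gcd(|Δx|,|Δy|) + 1 = gcd(58,14) + 1 = 2 + 1 = 3.

3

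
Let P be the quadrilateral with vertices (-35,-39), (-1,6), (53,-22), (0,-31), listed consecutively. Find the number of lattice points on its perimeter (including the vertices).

5

The number of boundary lattice points is Σ gcd(|Δx|,|Δy|) = gcd(34,45) + gcd(54,28) + gcd(53,9) + gcd(35,8) = 1+2+1+1 = 5.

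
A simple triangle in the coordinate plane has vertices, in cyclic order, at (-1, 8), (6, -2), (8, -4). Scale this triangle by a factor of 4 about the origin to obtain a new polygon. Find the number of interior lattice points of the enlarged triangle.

Using the shoelace formula, 2A = |[(-1)·(-2) − 6·8] + [6·(-4) − 8·(-2)] + [8·8 − (-1)·(-4)]| = 6, so the area is 3.
Summing gcd(|Δx|,|Δy|) over the edges gives the boundary count: gcd(7,10) + gcd(2,2) + gcd(9,12) = 1+2+3 = 6.
Scaling by 4 multiplies the area by 4² = 16 (so the new area is 48) and multiplies the boundary lattice-point count by 4, giving 24.
By Pick's theorem, the interior count of the dilated polygon is 48 − 24/2 + 1 = 37.

37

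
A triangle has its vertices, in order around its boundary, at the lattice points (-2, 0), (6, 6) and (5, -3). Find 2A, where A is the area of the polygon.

66

Using the shoelace formula, 2A = |[(-2)·6 − 6·0] + [6·(-3) − 5·6] + [5·0 − (-2)·(-3)]| = 66, so the area is 33.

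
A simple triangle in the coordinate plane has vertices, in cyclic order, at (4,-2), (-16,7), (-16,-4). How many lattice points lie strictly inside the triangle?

104

By the shoelace formula, twice the signed area is |[4·7 − (-16)·(-2)] + [(-16)·(-4) − (-16)·7] + [(-16)·(-2) − 4·(-4)]| = 220, so the area is 110.
The number of boundary lattice points is Σ gcd(|Δx|,|Δy|) = gcd(20,9) + gcd(0,11) + gcd(20,2) = 1+11+2 = 14.
Pick's theorem gives I = A − B/2 + 1 = 110 − 14/2 + 1 = 104.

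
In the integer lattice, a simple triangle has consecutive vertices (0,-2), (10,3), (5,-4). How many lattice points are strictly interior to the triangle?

The shoelace formula gives twice the area as |[0·3 − 10·(-2)] + [10·(-4) − 5·3] + [5·(-2) − 0·(-4)]| = 45, so the area is 45/2.
Summing gcd(|Δx|,|Δy|) over the edges gives the boundary count: gcd(10,5) + gcd(5,7) + gcd(5,2) = 5+1+1 = 7.
By Pick's theorem A = I + B/2 − 1, so I = 45/2 − 7/2 + 1 = 20.

20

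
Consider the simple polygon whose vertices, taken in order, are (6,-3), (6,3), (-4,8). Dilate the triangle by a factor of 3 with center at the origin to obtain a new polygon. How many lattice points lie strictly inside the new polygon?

253

Using the shoelace formula, 2A = |[6·3 − 6·(-3)] + [6·8 − (-4)·3] + [(-4)·(-3) − 6·8]| = 60, so the area is 30.
The number of boundary lattice points is Σ gcd(|Δx|,|Δy|) = gcd(0,6) + gcd(10,5) + gcd(10,11) = 6+5+1 = 12.
Scaling by 3 multiplies the area by 3² = 9 (so the new area is 270) and multiplies the boundary lattice-point count by 3, giving 36.
By Pick's theorem, the interior count of the dilated polygon is 270 − 36/2 + 1 = 253.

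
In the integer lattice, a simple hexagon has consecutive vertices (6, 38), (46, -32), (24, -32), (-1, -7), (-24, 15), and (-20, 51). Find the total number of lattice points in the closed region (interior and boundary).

2547

By the shoelace formula, twice the signed area is |[6·(-32) − 46·38] + [46·(-32) − 24·(-32)] + [24·(-7) − (-1)·(-32)] + [(-1)·15 − (-24)·(-7)] + [(-24)·51 − (-20)·15] + [(-20)·38 − 6·51]| = 5017, so the area is 2508.5.
Summing gcd(|Δx|,|Δy|) over the edges gives the boundary count: gcd(40,70) + gcd(22,0) + gcd(25,25) + gcd(23,22) + gcd(4,36) + gcd(26,13) = 10+22+25+1+4+13 = 75.
Pick's theorem gives I = A − B/2 + 1 = 2508.5 − 75/2 + 1 = 2472, so the closed region contains I + B = 2472 + 75 = 2547 lattice points.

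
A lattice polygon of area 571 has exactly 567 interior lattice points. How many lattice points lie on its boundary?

Pick's theorem gives A = I + B/2 − 1, so B = 2(A − I + 1) = 2(571 − 567 + 1) = 10.

10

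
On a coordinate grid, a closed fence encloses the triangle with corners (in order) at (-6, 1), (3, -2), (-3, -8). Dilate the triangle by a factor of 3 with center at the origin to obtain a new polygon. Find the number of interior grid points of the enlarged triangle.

By the shoelace formula, twice the signed area is |((-6)·(-2) − 3·1) + (3·(-8) − (-3)·(-2)) + ((-3)·1 − (-6)·(-8))| = 72, so the area is 36.
Summing gcd(|Δx|,|Δy|) over the edges gives the boundary count: gcd(9,3) + gcd(6,6) + gcd(3,9) = 3+6+3 = 12.
Scaling by 3 multiplies the area by 3² = 9 (so the new area is 324) and multiplies the boundary lattice-point count by 3, giving 36.
By Pick's theorem, the interior count of the dilated polygon is 324 − 36/2 + 1 = 307.

307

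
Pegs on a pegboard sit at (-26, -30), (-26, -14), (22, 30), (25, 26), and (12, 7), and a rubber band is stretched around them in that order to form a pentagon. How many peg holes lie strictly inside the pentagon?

The shoelace formula gives twice the area as |[(-26)·(-14) − (-26)·(-30)] + [(-26)·30 − 22·(-14)] + [22·26 − 25·30] + [25·7 − 12·26] + [12·(-30) − (-26)·7]| = 1381, so the area is 1381/2.
Summing gcd(|Δx|,|Δy|) over the edges gives the boundary count: gcd(0,16) + gcd(48,44) + gcd(3,4) + gcd(13,19) + gcd(38,37) = 16+4+1+1+1 = 23.
By Pick's theorem A = I + B/2 − 1, so I = 1381/2 − 23/2 + 1 = 680.

680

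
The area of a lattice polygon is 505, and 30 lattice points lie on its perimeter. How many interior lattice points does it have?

Pick's theorem A = I + B/2 − 1 rearranges to I = A − B/2 + 1 = 505 − 30/2 + 1 = 491.

491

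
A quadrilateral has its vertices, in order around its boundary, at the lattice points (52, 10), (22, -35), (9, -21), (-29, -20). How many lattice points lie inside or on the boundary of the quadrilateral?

Using the shoelace formula, 2A = |[52·(-35) − 22·10] + [22·(-21) − 9·(-35)] + [9·(-20) − (-29)·(-21)] + [(-29)·10 − 52·(-20)]| = 2226, so the area is 1113.
Summing gcd(|Δx|,|Δy|) over the edges gives the boundary count: gcd(30,45) + gcd(13,14) + gcd(38,1) + gcd(81,30) = 15+1+1+3 = 20.
Pick's theorem gives I = A − B/2 + 1 = 1113 − 20/2 + 1 = 1104, so the closed region contains I + B = 1104 + 20 = 1124 lattice points.

1124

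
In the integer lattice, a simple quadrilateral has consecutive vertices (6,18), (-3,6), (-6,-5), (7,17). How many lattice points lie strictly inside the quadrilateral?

The shoelace formula gives twice the area as |(6·6 − (-3)·18) + ((-3)·(-5) − (-6)·6) + ((-6)·17 − 7·(-5)) + (7·18 − 6·17)| = 98, so the area is 49.
Summing gcd(|Δx|,|Δy|) over the edges gives the boundary count: gcd(9,12) + gcd(3,11) + gcd(13,22) + gcd(1,1) = 3+1+1+1 = 6.
By Pick's theorem A = I + B/2 − 1, so I = 49 − 6/2 + 1 = 47.

47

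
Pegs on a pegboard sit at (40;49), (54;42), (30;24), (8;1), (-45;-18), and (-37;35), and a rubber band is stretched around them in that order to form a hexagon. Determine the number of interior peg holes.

3312

Using the shoelace formula, 2A = |[40·42 − 54·49] + [54·24 − 30·42] + [30·1 − 8·24] + [8·(-18) − (-45)·1] + [(-45)·35 − (-37)·(-18)] + [(-37)·49 − 40·35]| = 6645, so the area is 3322.5.
Along each edge there are gcd(|Δx|,|Δy|)+1 lattice points, so counting each shared vertex once the boundary has gcd(14,7) + gcd(24,18) + gcd(22,23) + gcd(53,19) + gcd(8,53) + gcd(77,14) = 7+6+1+1+1+7 = 23.
Pick's theorem gives I = A − B/2 + 1 = 3322.5 − 23/2 + 1 = 3312.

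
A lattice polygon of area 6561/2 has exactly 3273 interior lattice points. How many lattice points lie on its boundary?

Pick's theorem gives A = I + B/2 − 1, so B = 2(A − I + 1) = 2(6561/2 − 3273 + 1) = 17.

17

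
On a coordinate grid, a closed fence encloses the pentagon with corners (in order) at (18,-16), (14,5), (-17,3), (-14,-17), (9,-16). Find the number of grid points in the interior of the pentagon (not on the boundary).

641

The shoelace formula gives twice the area as |[18·5 − 14·(-16)] + [14·3 − (-17)·5] + [(-17)·(-17) − (-14)·3] + [(-14)·(-16) − 9·(-17)] + [9·(-16) − 18·(-16)]| = 1293, so the area is 1293/2.
Summing gcd(|Δx|,|Δy|) over the edges gives the boundary count: gcd(4,21) + gcd(31,2) + gcd(3,20) + gcd(23,1) + gcd(9,0) = 1+1+1+1+9 = 13.
By Pick's theorem A = I + B/2 − 1, so I = 1293/2 − 13/2 + 1 = 641.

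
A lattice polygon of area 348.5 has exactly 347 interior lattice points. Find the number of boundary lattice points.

5

Pick's theorem gives A = I + B/2 − 1, so B = 2(A − I + 1) = 2(348.5 − 347 + 1) = 5.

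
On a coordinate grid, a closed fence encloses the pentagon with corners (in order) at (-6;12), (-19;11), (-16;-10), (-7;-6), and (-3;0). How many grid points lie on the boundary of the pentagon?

The number of boundary lattice points is Σ gcd(|Δx|,|Δy|) = gcd(13,1) + gcd(3,21) + gcd(9,4) + gcd(4,6) + gcd(3,12) = 1+3+1+2+3 = 10.

10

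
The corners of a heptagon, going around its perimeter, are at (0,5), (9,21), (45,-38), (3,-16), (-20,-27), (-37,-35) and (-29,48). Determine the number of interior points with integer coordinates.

Using the shoelace formula, 2A = |[0·21 − 9·5] + [9·(-38) − 45·21] + [45·(-16) − 3·(-38)] + [3·(-27) − (-20)·(-16)] + [(-20)·(-35) − (-37)·(-27)] + [(-37)·48 − (-29)·(-35)] + [(-29)·5 − 0·48]| = 5574, so the area is 2787.
Summing gcd(|Δx|,|Δy|) over the edges gives the boundary count: gcd(9,16) + gcd(36,59) + gcd(42,22) + gcd(23,11) + gcd(17,8) + gcd(8,83) + gcd(29,43) = 1+1+2+1+1+1+1 = 8.
By Pick's theorem A = I + B/2 − 1, so I = 2787 − 8/2 + 1 = 2784.

2784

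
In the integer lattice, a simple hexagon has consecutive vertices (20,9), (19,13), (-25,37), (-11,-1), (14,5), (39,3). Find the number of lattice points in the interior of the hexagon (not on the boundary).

The shoelace formula gives twice the area as |(20·13 − 19·9) + (19·37 − (-25)·13) + ((-25)·(-1) − (-11)·37) + ((-11)·5 − 14·(-1)) + (14·3 − 39·5) + (39·9 − 20·3)| = 1646, so the area is 823.
Along each edge there are gcd(|Δx|,|Δy|)+1 lattice points, so counting each shared vertex once the boundary has gcd(1,4) + gcd(44,24) + gcd(14,38) + gcd(25,6) + gcd(25,2) + gcd(19,6) = 1+4+2+1+1+1 = 10.
By Pick's theorem A = I + B/2 − 1, so I = 823 − 10/2 + 1 = 819.

819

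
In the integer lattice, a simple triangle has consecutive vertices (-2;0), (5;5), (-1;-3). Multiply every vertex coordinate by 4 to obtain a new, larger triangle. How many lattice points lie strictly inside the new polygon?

The shoelace formula gives twice the area as |[(-2)·5 − 5·0] + [5·(-3) − (-1)·5] + [(-1)·0 − (-2)·(-3)]| = 26, so the area is 13.
Summing gcd(|Δx|,|Δy|) over the edges gives the boundary count: gcd(7,5) + gcd(6,8) + gcd(1,3) = 1+2+1 = 4.
Scaling by 4 multiplies the area by 4² = 16 (so the new area is 208) and multiplies the boundary lattice-point count by 4, giving 16.
By Pick's theorem, the interior count of the dilated polygon is 208 − 16/2 + 1 = 201.

201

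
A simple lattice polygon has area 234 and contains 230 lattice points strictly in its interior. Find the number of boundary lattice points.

10

Pick's theorem gives A = I + B/2 − 1, so B = 2(A − I + 1) = 2(234 − 230 + 1) = 10.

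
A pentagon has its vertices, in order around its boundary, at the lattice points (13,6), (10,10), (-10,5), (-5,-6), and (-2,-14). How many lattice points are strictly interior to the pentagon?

261

By the shoelace formula, twice the signed area is |[13·10 − 10·6] + [10·5 − (-10)·10] + [(-10)·(-6) − (-5)·5] + [(-5)·(-14) − (-2)·(-6)] + [(-2)·6 − 13·(-14)]| = 533, so the area is 266.5.
Summing gcd(|Δx|,|Δy|) over the edges gives the boundary count: gcd(3,4) + gcd(20,5) + gcd(5,11) + gcd(3,8) + gcd(15,20) = 1+5+1+1+5 = 13.
By Pick's theorem A = I + B/2 − 1, so I = 266.5 − 13/2 + 1 = 261.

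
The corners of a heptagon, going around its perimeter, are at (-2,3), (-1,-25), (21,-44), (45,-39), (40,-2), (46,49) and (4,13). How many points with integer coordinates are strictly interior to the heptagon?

Using the shoelace formula, 2A = |[(-2)·(-25) − (-1)·3] + [(-1)·(-44) − 21·(-25)] + [21·(-39) − 45·(-44)] + [45·(-2) − 40·(-39)] + [40·49 − 46·(-2)] + [46·13 − 4·49] + [4·3 − (-2)·13]| = 5745, so the area is 5745/2.
Summing gcd(|Δx|,|Δy|) over the edges gives the boundary count: gcd(1,28) + gcd(22,19) + gcd(24,5) + gcd(5,37) + gcd(6,51) + gcd(42,36) + gcd(6,10) = 1+1+1+1+3+6+2 = 15.
By Pick's theorem A = I + B/2 − 1, so I = 5745/2 − 15/2 + 1 = 2866.

2866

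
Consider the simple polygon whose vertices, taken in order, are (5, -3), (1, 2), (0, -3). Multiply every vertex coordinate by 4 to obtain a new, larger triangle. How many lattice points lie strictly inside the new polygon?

The shoelace formula gives twice the area as |(5·2 − 1·(-3)) + (1·(-3) − 0·2) + (0·(-3) − 5·(-3))| = 25, so the area is 12.5.
Summing gcd(|Δx|,|Δy|) over the edges gives the boundary count: gcd(4,5) + gcd(1,5) + gcd(5,0) = 1+1+5 = 7.
Scaling by 4 multiplies the area by 4² = 16 (so the new area is 200) and multiplies the boundary lattice-point count by 4, giving 28.
By Pick's theorem, the interior count of the dilated polygon is 200 − 28/2 + 1 = 187.

187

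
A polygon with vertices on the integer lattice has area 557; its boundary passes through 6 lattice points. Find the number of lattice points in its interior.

555

From Pick's theorem, I = A − B/2 + 1 = 557 − 6/2 + 1 = 555.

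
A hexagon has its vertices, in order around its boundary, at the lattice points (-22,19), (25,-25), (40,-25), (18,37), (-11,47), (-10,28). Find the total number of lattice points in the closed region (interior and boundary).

2123

Using the shoelace formula, 2A = |((-22)·(-25) − 25·19) + (25·(-25) − 40·(-25)) + (40·37 − 18·(-25)) + (18·47 − (-11)·37) + ((-11)·28 − (-10)·47) + ((-10)·19 − (-22)·28)| = 4221, so the area is 4221/2.
Along each edge there are gcd(|Δx|,|Δy|)+1 lattice points, so counting each shared vertex once the boundary has gcd(47,44) + gcd(15,0) + gcd(22,62) + gcd(29,10) + gcd(1,19) + gcd(12,9) = 1+15+2+1+1+3 = 23.
Pick's theorem gives I = A − B/2 + 1 = 4221/2 − 23/2 + 1 = 2100, so the closed region contains I + B = 2100 + 23 = 2123 lattice points.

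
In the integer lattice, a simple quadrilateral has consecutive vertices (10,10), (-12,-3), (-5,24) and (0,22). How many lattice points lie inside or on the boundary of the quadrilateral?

By the shoelace formula, twice the signed area is |(10·(-3) − (-12)·10) + ((-12)·24 − (-5)·(-3)) + ((-5)·22 − 0·24) + (0·10 − 10·22)| = 543, so the area is 543/2.
Along each edge there are gcd(|Δx|,|Δy|)+1 lattice points, so counting each shared vertex once the boundary has gcd(22,13) + gcd(7,27) + gcd(5,2) + gcd(10,12) = 1+1+1+2 = 5.
Pick's theorem gives I = A − B/2 + 1 = 543/2 − 5/2 + 1 = 270, so the closed region contains I + B = 270 + 5 = 275 lattice points.

275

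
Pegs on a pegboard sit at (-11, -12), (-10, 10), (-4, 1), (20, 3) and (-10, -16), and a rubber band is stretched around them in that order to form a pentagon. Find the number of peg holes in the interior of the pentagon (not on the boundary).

286

Using the shoelace formula, 2A = |[(-11)·10 − (-10)·(-12)] + [(-10)·1 − (-4)·10] + [(-4)·3 − 20·1] + [20·(-16) − (-10)·3] + [(-10)·(-12) − (-11)·(-16)]| = 578, so the area is 289.
Along each edge there are gcd(|Δx|,|Δy|)+1 lattice points, so counting each shared vertex once the boundary has gcd(1,22) + gcd(6,9) + gcd(24,2) + gcd(30,19) + gcd(1,4) = 1+3+2+1+1 = 8.
Pick's theorem gives I = A − B/2 + 1 = 289 − 8/2 + 1 = 286.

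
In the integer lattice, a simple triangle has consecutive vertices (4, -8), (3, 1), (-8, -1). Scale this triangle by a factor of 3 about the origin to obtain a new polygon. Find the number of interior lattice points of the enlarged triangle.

451

Using the shoelace formula, 2A = |(4·1 − 3·(-8)) + (3·(-1) − (-8)·1) + ((-8)·(-8) − 4·(-1))| = 101, so the area is 50.5.
The number of boundary lattice points is Σ gcd(|Δx|,|Δy|) = gcd(1,9) + gcd(11,2) + gcd(12,7) = 1+1+1 = 3.
Scaling by 3 multiplies the area by 3² = 9 (so the new area is 909/2) and multiplies the boundary lattice-point count by 3, giving 9.
By Pick's theorem, the interior count of the dilated polygon is 909/2 − 9/2 + 1 = 451.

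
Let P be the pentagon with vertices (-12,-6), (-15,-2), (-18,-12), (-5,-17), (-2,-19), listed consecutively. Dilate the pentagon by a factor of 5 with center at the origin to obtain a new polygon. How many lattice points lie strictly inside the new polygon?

Using the shoelace formula, 2A = |[(-12)·(-2) − (-15)·(-6)] + [(-15)·(-12) − (-18)·(-2)] + [(-18)·(-17) − (-5)·(-12)] + [(-5)·(-19) − (-2)·(-17)] + [(-2)·(-6) − (-12)·(-19)]| = 169, so the area is 84.5.
Along each edge there are gcd(|Δx|,|Δy|)+1 lattice points, so counting each shared vertex once the boundary has gcd(3,4) + gcd(3,10) + gcd(13,5) + gcd(3,2) + gcd(10,13) = 1+1+1+1+1 = 5.
Scaling by 5 multiplies the area by 5² = 25 (so the new area is 4225/2) and multiplies the boundary lattice-point count by 5, giving 25.
By Pick's theorem, the interior count of the dilated polygon is 4225/2 − 25/2 + 1 = 2101.

2101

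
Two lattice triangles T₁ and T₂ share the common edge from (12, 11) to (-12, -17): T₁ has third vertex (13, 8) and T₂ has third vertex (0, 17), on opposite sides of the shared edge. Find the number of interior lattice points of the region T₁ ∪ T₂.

The union is the simple quadrilateral with vertices (12, 11), (13, 8), (-12, -17), (0, 17) in order.
By the shoelace formula, twice the signed area is |(12·8 − 13·11) + (13·(-17) − (-12)·8) + ((-12)·17 − 0·(-17)) + (0·11 − 12·17)| = 580, so the area is 290.
Summing gcd(|Δx|,|Δy|) over the edges gives the boundary count: gcd(1,3) + gcd(25,25) + gcd(12,34) + gcd(12,6) = 1+25+2+6 = 34.
By Pick's theorem I = A − B/2 + 1 = 290 − 34/2 + 1 = 274.

274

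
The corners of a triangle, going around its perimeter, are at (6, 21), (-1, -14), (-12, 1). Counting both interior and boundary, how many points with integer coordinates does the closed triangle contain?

Using the shoelace formula, 2A = |(6·(-14) − (-1)·21) + ((-1)·1 − (-12)·(-14)) + ((-12)·21 − 6·1)| = 490, so the area is 245.
The number of boundary lattice points is Σ gcd(|Δx|,|Δy|) = gcd(7,35) + gcd(11,15) + gcd(18,20) = 7+1+2 = 10.
Pick's theorem gives I = A − B/2 + 1 = 245 − 10/2 + 1 = 241, so the closed region contains I + B = 241 + 10 = 251 lattice points.

251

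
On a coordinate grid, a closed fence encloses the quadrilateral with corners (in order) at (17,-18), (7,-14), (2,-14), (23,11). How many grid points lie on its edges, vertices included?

9

Along each edge there are gcd(|Δx|,|Δy|)+1 lattice points, so counting each shared vertex once the boundary has gcd(10,4) + gcd(5,0) + gcd(21,25) + gcd(6,29) = 2+5+1+1 = 9.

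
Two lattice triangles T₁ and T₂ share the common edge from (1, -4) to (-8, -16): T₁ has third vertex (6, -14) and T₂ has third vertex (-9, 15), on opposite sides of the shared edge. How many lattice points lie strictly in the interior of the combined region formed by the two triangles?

The union is the simple quadrilateral with vertices (1, -4), (6, -14), (-8, -16), (-9, 15) in order.
By the shoelace formula, twice the signed area is |(1·(-14) − 6·(-4)) + (6·(-16) − (-8)·(-14)) + ((-8)·15 − (-9)·(-16)) + ((-9)·(-4) − 1·15)| = 441, so the area is 441/2.
The number of boundary lattice points is Σ gcd(|Δx|,|Δy|) = gcd(5,10) + gcd(14,2) + gcd(1,31) + gcd(10,19) = 5+2+1+1 = 9.
By Pick's theorem I = A − B/2 + 1 = 441/2 − 9/2 + 1 = 217.

217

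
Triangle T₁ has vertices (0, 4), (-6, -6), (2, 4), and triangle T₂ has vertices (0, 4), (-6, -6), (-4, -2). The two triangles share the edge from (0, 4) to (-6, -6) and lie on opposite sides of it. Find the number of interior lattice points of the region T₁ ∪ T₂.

The union is the simple quadrilateral with vertices (0, 4), (2, 4), (-6, -6), (-4, -2) in order.
Using the shoelace formula, 2A = |[0·4 − 2·4] + [2·(-6) − (-6)·4] + [(-6)·(-2) − (-4)·(-6)] + [(-4)·4 − 0·(-2)]| = 24, so the area is 12.
Summing gcd(|Δx|,|Δy|) over the edges gives the boundary count: gcd(2,0) + gcd(8,10) + gcd(2,4) + gcd(4,6) = 2+2+2+2 = 8.
By Pick's theorem I = A − B/2 + 1 = 12 − 8/2 + 1 = 9.

9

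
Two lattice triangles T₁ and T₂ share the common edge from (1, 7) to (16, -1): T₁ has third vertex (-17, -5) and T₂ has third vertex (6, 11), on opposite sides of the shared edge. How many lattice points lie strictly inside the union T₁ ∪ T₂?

The union is the simple quadrilateral with vertices (1, 7), (-17, -5), (16, -1), (6, 11) in order.
Using the shoelace formula, 2A = |[1·(-5) − (-17)·7] + [(-17)·(-1) − 16·(-5)] + [16·11 − 6·(-1)] + [6·7 − 1·11]| = 424, so the area is 212.
The number of boundary lattice points is Σ gcd(|Δx|,|Δy|) = gcd(18,12) + gcd(33,4) + gcd(10,12) + gcd(5,4) = 6+1+2+1 = 10.
By Pick's theorem I = A − B/2 + 1 = 212 − 10/2 + 1 = 208.

208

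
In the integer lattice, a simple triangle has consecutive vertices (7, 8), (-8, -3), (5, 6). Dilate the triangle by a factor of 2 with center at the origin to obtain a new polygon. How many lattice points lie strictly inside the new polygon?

Using the shoelace formula, 2A = |[7·(-3) − (-8)·8] + [(-8)·6 − 5·(-3)] + [5·8 − 7·6]| = 8, so the area is 4.
The number of boundary lattice points is Σ gcd(|Δx|,|Δy|) = gcd(15,11) + gcd(13,9) + gcd(2,2) = 1+1+2 = 4.
Scaling by 2 multiplies the area by 2² = 4 (so the new area is 16) and multiplies the boundary lattice-point count by 2, giving 8.
By Pick's theorem, the interior count of the dilated polygon is 16 − 8/2 + 1 = 13.

13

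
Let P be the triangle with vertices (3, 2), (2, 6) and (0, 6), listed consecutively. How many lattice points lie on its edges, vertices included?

4

The number of boundary lattice points is Σ gcd(|Δx|,|Δy|) = gcd(1,4) + gcd(2,0) + gcd(3,4) = 1+2+1 = 4.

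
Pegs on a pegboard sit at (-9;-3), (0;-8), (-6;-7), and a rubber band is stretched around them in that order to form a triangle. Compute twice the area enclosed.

21

Using the shoelace formula, 2A = |[(-9)·(-8) − 0·(-3)] + [0·(-7) − (-6)·(-8)] + [(-6)·(-3) − (-9)·(-7)]| = 21, so the area is 10.5.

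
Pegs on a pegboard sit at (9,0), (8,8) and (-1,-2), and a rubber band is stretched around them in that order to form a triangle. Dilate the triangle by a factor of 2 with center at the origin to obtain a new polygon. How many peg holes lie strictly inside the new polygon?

161

By the shoelace formula, twice the signed area is |[9·8 − 8·0] + [8·(-2) − (-1)·8] + [(-1)·0 − 9·(-2)]| = 82, so the area is 41.
Summing gcd(|Δx|,|Δy|) over the edges gives the boundary count: gcd(1,8) + gcd(9,10) + gcd(10,2) = 1+1+2 = 4.
Scaling by 2 multiplies the area by 2² = 4 (so the new area is 164) and multiplies the boundary lattice-point count by 2, giving 8.
By Pick's theorem, the interior count of the dilated polygon is 164 − 8/2 + 1 = 161.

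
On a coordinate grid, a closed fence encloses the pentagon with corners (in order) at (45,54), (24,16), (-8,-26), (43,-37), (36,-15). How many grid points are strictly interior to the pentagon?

1821

Using the shoelace formula, 2A = |(45·16 − 24·54) + (24·(-26) − (-8)·16) + ((-8)·(-37) − 43·(-26)) + (43·(-15) − 36·(-37)) + (36·54 − 45·(-15))| = 3648, so the area is 1824.
Summing gcd(|Δx|,|Δy|) over the edges gives the boundary count: gcd(21,38) + gcd(32,42) + gcd(51,11) + gcd(7,22) + gcd(9,69) = 1+2+1+1+3 = 8.
By Pick's theorem A = I + B/2 − 1, so I = 1824 − 8/2 + 1 = 1821.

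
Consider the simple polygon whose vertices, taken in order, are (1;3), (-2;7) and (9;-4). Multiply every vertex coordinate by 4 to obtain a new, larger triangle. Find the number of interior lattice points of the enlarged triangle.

By the shoelace formula, twice the signed area is |(1·7 − (-2)·3) + ((-2)·(-4) − 9·7) + (9·3 − 1·(-4))| = 11, so the area is 11/2.
The number of boundary lattice points is Σ gcd(|Δx|,|Δy|) = gcd(3,4) + gcd(11,11) + gcd(8,7) = 1+11+1 = 13.
Scaling by 4 multiplies the area by 4² = 16 (so the new area is 88) and multiplies the boundary lattice-point count by 4, giving 52.
By Pick's theorem, the interior count of the dilated polygon is 88 − 52/2 + 1 = 63.

63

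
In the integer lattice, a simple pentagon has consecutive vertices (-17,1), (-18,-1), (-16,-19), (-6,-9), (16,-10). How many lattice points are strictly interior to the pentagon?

Using the shoelace formula, 2A = |((-17)·(-1) − (-18)·1) + ((-18)·(-19) − (-16)·(-1)) + ((-16)·(-9) − (-6)·(-19)) + ((-6)·(-10) − 16·(-9)) + (16·1 − (-17)·(-10))| = 441, so the area is 441/2.
Summing gcd(|Δx|,|Δy|) over the edges gives the boundary count: gcd(1,2) + gcd(2,18) + gcd(10,10) + gcd(22,1) + gcd(33,11) = 1+2+10+1+11 = 25.
Pick's theorem gives I = A − B/2 + 1 = 441/2 − 25/2 + 1 = 209.

209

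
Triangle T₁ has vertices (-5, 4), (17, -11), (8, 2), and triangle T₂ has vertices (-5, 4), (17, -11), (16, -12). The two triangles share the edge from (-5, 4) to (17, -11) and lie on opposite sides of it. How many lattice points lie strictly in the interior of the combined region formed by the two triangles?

93

The union is the simple quadrilateral with vertices (-5, 4), (8, 2), (17, -11), (16, -12) in order.
The shoelace formula gives twice the area as |[(-5)·2 − 8·4] + [8·(-11) − 17·2] + [17·(-12) − 16·(-11)] + [16·4 − (-5)·(-12)]| = 188, so the area is 94.
The number of boundary lattice points is Σ gcd(|Δx|,|Δy|) = gcd(13,2) + gcd(9,13) + gcd(1,1) + gcd(21,16) = 1+1+1+1 = 4.
By Pick's theorem I = A − B/2 + 1 = 94 − 4/2 + 1 = 93.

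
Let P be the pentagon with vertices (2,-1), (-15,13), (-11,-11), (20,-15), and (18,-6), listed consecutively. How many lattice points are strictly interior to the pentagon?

421

By the shoelace formula, twice the signed area is |[2·13 − (-15)·(-1)] + [(-15)·(-11) − (-11)·13] + [(-11)·(-15) − 20·(-11)] + [20·(-6) − 18·(-15)] + [18·(-1) − 2·(-6)]| = 848, so the area is 424.
Summing gcd(|Δx|,|Δy|) over the edges gives the boundary count: gcd(17,14) + gcd(4,24) + gcd(31,4) + gcd(2,9) + gcd(16,5) = 1+4+1+1+1 = 8.
Pick's theorem gives I = A − B/2 + 1 = 424 − 8/2 + 1 = 421.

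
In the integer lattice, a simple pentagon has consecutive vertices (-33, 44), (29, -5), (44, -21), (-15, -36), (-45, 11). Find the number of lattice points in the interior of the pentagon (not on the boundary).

3398

The shoelace formula gives twice the area as |[(-33)·(-5) − 29·44] + [29·(-21) − 44·(-5)] + [44·(-36) − (-15)·(-21)] + [(-15)·11 − (-45)·(-36)] + [(-45)·44 − (-33)·11]| = 6801, so the area is 6801/2.
The number of boundary lattice points is Σ gcd(|Δx|,|Δy|) = gcd(62,49) + gcd(15,16) + gcd(59,15) + gcd(30,47) + gcd(12,33) = 1+1+1+1+3 = 7.
By Pick's theorem A = I + B/2 − 1, so I = 6801/2 − 7/2 + 1 = 3398.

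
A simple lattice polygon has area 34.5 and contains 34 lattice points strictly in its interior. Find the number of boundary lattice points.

Pick's theorem gives A = I + B/2 − 1, so B = 2(A − I + 1) = 2(34.5 − 34 + 1) = 3.

3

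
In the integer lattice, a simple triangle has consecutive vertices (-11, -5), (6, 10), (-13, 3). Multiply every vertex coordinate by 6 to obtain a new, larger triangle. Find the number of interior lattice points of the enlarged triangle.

2977

The shoelace formula gives twice the area as |((-11)·10 − 6·(-5)) + (6·3 − (-13)·10) + ((-13)·(-5) − (-11)·3)| = 166, so the area is 83.
Along each edge there are gcd(|Δx|,|Δy|)+1 lattice points, so counting each shared vertex once the boundary has gcd(17,15) + gcd(19,7) + gcd(2,8) = 1+1+2 = 4.
Scaling by 6 multiplies the area by 6² = 36 (so the new area is 2988) and multiplies the boundary lattice-point count by 6, giving 24.
By Pick's theorem, the interior count of the dilated polygon is 2988 − 24/2 + 1 = 2977.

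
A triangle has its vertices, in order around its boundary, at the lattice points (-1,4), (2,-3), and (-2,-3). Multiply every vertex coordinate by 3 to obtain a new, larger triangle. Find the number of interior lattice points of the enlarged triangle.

118

By the shoelace formula, twice the signed area is |((-1)·(-3) − 2·4) + (2·(-3) − (-2)·(-3)) + ((-2)·4 − (-1)·(-3))| = 28, so the area is 14.
Summing gcd(|Δx|,|Δy|) over the edges gives the boundary count: gcd(3,7) + gcd(4,0) + gcd(1,7) = 1+4+1 = 6.
Scaling by 3 multiplies the area by 3² = 9 (so the new area is 126) and multiplies the boundary lattice-point count by 3, giving 18.
By Pick's theorem, the interior count of the dilated polygon is 126 − 18/2 + 1 = 118.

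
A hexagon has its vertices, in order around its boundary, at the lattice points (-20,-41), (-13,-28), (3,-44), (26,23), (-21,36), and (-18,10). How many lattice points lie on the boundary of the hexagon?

21

The number of boundary lattice points is Σ gcd(|Δx|,|Δy|) = gcd(7,13) + gcd(16,16) + gcd(23,67) + gcd(47,13) + gcd(3,26) + gcd(2,51) = 1+16+1+1+1+1 = 21.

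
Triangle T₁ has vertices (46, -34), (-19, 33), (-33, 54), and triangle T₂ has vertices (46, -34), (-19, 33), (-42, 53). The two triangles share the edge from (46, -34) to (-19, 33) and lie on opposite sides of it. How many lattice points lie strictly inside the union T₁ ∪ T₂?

The union is the simple quadrilateral with vertices (46, -34), (-33, 54), (-19, 33), (-42, 53) in order.
Using the shoelace formula, 2A = |(46·54 − (-33)·(-34)) + ((-33)·33 − (-19)·54) + ((-19)·53 − (-42)·33) + ((-42)·(-34) − 46·53)| = 668, so the area is 334.
The number of boundary lattice points is Σ gcd(|Δx|,|Δy|) = gcd(79,88) + gcd(14,21) + gcd(23,20) + gcd(88,87) = 1+7+1+1 = 10.
By Pick's theorem I = A − B/2 + 1 = 334 − 10/2 + 1 = 330.

330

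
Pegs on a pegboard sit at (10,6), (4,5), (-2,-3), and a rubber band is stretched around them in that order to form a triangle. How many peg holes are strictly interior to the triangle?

19

Using the shoelace formula, 2A = |[10·5 − 4·6] + [4·(-3) − (-2)·5] + [(-2)·6 − 10·(-3)]| = 42, so the area is 21.
The number of boundary lattice points is Σ gcd(|Δx|,|Δy|) = gcd(6,1) + gcd(6,8) + gcd(12,9) = 1+2+3 = 6.
Pick's theorem gives I = A − B/2 + 1 = 21 − 6/2 + 1 = 19.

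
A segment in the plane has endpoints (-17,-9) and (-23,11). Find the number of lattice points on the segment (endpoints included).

The number of lattice points on a segment between lattice points is gcd(|Δx|,|Δy|) + 1 = gcd(6,20) + 1 = 2 + 1 = 3.

3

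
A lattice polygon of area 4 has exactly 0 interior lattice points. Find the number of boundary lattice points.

Pick's theorem gives A = I + B/2 − 1, so B = 2(A − I + 1) = 2(4 − 0 + 1) = 10.

10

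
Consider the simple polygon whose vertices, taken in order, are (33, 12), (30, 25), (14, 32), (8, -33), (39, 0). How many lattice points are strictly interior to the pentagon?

1052

By the shoelace formula, twice the signed area is |(33·25 − 30·12) + (30·32 − 14·25) + (14·(-33) − 8·32) + (8·0 − 39·(-33)) + (39·12 − 33·0)| = 2112, so the area is 1056.
The number of boundary lattice points is Σ gcd(|Δx|,|Δy|) = gcd(3,13) + gcd(16,7) + gcd(6,65) + gcd(31,33) + gcd(6,12) = 1+1+1+1+6 = 10.
By Pick's theorem A = I + B/2 − 1, so I = 1056 − 10/2 + 1 = 1052.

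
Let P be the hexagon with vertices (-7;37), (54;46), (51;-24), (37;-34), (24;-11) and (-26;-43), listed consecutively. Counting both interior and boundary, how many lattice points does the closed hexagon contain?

4495

Using the shoelace formula, 2A = |((-7)·46 − 54·37) + (54·(-24) − 51·46) + (51·(-34) − 37·(-24)) + (37·(-11) − 24·(-34)) + (24·(-43) − (-26)·(-11)) + ((-26)·37 − (-7)·(-43))| = 8980, so the area is 4490.
Summing gcd(|Δx|,|Δy|) over the edges gives the boundary count: gcd(61,9) + gcd(3,70) + gcd(14,10) + gcd(13,23) + gcd(50,32) + gcd(19,80) = 1+1+2+1+2+1 = 8.
Pick's theorem gives I = A − B/2 + 1 = 4490 − 8/2 + 1 = 4487, so the closed region contains I + B = 4487 + 8 = 4495 lattice points.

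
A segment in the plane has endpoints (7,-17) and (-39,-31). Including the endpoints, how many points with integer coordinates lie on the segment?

3

The number of lattice points on a segment between lattice points is gcd(|Δx|,|Δy|) + 1 = gcd(46,14) + 1 = 2 + 1 = 3.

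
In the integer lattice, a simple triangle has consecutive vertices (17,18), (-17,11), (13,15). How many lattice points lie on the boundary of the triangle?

4

Summing gcd(|Δx|,|Δy|) over the edges gives the boundary count: gcd(34,7) + gcd(30,4) + gcd(4,3) = 1+2+1 = 4.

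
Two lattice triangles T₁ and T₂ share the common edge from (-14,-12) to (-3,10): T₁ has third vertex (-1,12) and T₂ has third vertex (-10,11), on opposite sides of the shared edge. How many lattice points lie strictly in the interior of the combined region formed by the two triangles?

The union is the simple quadrilateral with vertices (-14,-12), (-1,12), (-3,10), (-10,11) in order.
The shoelace formula gives twice the area as |((-14)·12 − (-1)·(-12)) + ((-1)·10 − (-3)·12) + ((-3)·11 − (-10)·10) + ((-10)·(-12) − (-14)·11)| = 187, so the area is 93.5.
Along each edge there are gcd(|Δx|,|Δy|)+1 lattice points, so counting each shared vertex once the boundary has gcd(13,24) + gcd(2,2) + gcd(7,1) + gcd(4,23) = 1+2+1+1 = 5.
By Pick's theorem I = A − B/2 + 1 = 93.5 − 5/2 + 1 = 92.

92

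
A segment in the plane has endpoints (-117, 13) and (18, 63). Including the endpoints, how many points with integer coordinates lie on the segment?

6

The number of lattice points on a segment between lattice points is gcd(|Δx|,|Δy|) + 1 = gcd(135,50) + 1 = 5 + 1 = 6.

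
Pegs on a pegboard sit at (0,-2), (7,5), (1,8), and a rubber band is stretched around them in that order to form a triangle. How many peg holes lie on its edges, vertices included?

11

Along each edge there are gcd(|Δx|,|Δy|)+1 lattice points, so counting each shared vertex once the boundary has gcd(7,7) + gcd(6,3) + gcd(1,10) = 7+3+1 = 11.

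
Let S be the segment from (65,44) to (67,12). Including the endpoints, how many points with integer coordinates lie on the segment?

The number of lattice points on a segment between lattice points is gcd(|Δx|,|Δy|) + 1 = gcd(2,32) + 1 = 2 + 1 = 3.

3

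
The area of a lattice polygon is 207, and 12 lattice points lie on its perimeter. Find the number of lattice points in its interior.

Pick's theorem A = I + B/2 − 1 rearranges to I = A − B/2 + 1 = 207 − 12/2 + 1 = 202.

202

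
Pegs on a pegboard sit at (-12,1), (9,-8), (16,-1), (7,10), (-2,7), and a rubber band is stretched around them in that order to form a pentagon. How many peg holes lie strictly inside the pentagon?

Using the shoelace formula, 2A = |((-12)·(-8) − 9·1) + (9·(-1) − 16·(-8)) + (16·10 − 7·(-1)) + (7·7 − (-2)·10) + ((-2)·1 − (-12)·7)| = 524, so the area is 262.
Summing gcd(|Δx|,|Δy|) over the edges gives the boundary count: gcd(21,9) + gcd(7,7) + gcd(9,11) + gcd(9,3) + gcd(10,6) = 3+7+1+3+2 = 16.
By Pick's theorem A = I + B/2 − 1, so I = 262 − 16/2 + 1 = 255.

255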